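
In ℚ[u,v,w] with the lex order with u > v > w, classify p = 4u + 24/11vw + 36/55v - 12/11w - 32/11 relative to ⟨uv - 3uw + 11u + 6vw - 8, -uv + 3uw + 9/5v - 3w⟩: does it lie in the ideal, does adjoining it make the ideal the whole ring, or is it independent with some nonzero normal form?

4u + 24/11vw + 36/55v - 12/11w - 32/11 lies in I (it reduces to 0).

First compute the reduced Gröbner basis of I by Buchberger's algorithm.
f_1 = uv - 3uw + 11u + 6vw - 8, LT = uv.
f_2 = -uv + 3uw + 9/5v - 3w, LT = uv.

S(f_1,f_2): lcm = uv. S = 11u + 6vw + 9/5v - 3w - 8.
  leading term u: no divisor's leading term divides it; move 11u to the remainder.
  leading term vw: no divisor's leading term divides it; move 6vw to the remainder.
  leading term v: no divisor's leading term divides it; move 9/5v to the remainder.
  leading term w: no divisor's leading term divides it; move -3w to the remainder.
  leading term 1: no divisor's leading term divides it; move -8 to the remainder.
  remainder 11u + 6vw + 9/5v - 3w - 8 ≠ 0; add h_3 = 11u + 6vw + 9/5v - 3w - 8 to the basis.

S(f_1,h_3): lcm = uv. S = -3uw + 11u - 6/11v²w - 9/55v² + 69/11vw + 8/11v - 8.
  leading term uw: subtract (-3/11w)·h_3 from -3uw + 11u - 6/11v²w - 9/55v² + 69/11vw + 8/11v - 8 → 11u - 6/11v²w - 9/55v² + 18/11vw² + 372/55vw + 8/11v - 9/11w² - 24/11w - 8
  leading term u: subtract (1)·h_3 from 11u - 6/11v²w - 9/55v² + 18/11vw² + 372/55vw + 8/11v - 9/11w² - 24/11w - 8 → -6/11v²w - 9/55v² + 18/11vw² + 42/55vw - 59/55v - 9/11w² + 9/11w
  leading term v²w: no divisor's leading term divides it; move -6/11v²w to the remainder.
  leading term v²: no divisor's leading term divides it; move -9/55v² to the remainder.
  leading term vw²: no divisor's leading term divides it; move 18/11vw² to the remainder.
  leading term vw: no divisor's leading term divides it; move 42/55vw to the remainder.
  leading term v: no divisor's leading term divides it; move -59/55v to the remainder.
  leading term w²: no divisor's leading term divides it; move -9/11w² to the remainder.
  leading term w: no divisor's leading term divides it; move 9/11w to the remainder.
  remainder -6/11v²w - 9/55v² + 18/11vw² + 42/55vw - 59/55v - 9/11w² + 9/11w ≠ 0; add h_4 = -6/11v²w - 9/55v² + 18/11vw² + 42/55vw - 59/55v - 9/11w² + 9/11w to the basis.

The other S-polynomials (S(f_2,h_3), S(f_1,h_4), S(f_2,h_4), S(h_3,h_4)) all reduce to 0 modulo the current basis, so we have a Gröbner basis.
Inter-reduce: drop elements whose leading term is divisible by another's, tail-reduce, and make monic.
Reduced Gröbner basis: {u + 6/11vw + 9/55v - 3/11w - 8/11, v²w + 3/10v² - 3vw² - 7/5vw + 59/30v + 3/2w² - 3/2w}.
Label its elements g_1 = u + 6/11vw + 9/55v - 3/11w - 8/11, g_2 = v²w + 3/10v² - 3vw² - 7/5vw + 59/30v + 3/2w² - 3/2w.

Reduce p = 4u + 24/11vw + 36/55v - 12/11w - 32/11 modulo G:
  leading term u: subtract (4)·g_1 from 4u + 24/11vw + 36/55v - 12/11w - 32/11 → 0
  normal form = 0.
Since the normal form is 0, p ∈ I.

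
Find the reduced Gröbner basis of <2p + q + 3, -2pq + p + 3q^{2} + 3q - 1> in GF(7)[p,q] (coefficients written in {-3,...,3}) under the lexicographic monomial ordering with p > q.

f_1 = 2p + q + 3, LT = p.
f_2 = -2pq + p + 3q^{2} + 3q - 1, LT = pq.

S(f_1,f_2): lcm = pq. S = -3p + 2q^{2} + 3q + 3.
  reduce S modulo (f_1, f_2):
  remainder 2q^{2} + q - 3 ≠ 0; add g_3 = 2q^{2} + q - 3 to the basis.

The other S-polynomials (S(f_1,g_3), S(f_2,g_3)) all reduce to 0 modulo the current basis, so we have a Gröbner basis.
Inter-reduce: drop elements whose leading term is divisible by another's, tail-reduce, and make monic.

G = {p - 3q - 2, q^{2} - 3q + 2}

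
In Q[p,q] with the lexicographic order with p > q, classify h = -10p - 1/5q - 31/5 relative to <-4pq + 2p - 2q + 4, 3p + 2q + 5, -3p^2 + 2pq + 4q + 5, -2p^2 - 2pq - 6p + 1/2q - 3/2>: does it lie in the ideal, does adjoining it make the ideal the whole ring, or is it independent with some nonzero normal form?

Adjoining -10p - 1/5q - 31/5 makes the ideal the whole ring: the system is inconsistent.

First compute the reduced Gröbner basis of I by Buchberger's algorithm.
f_1 = -4pq + 2p - 2q + 4, LT = pq.
f_2 = 3p + 2q + 5, LT = p.
f_3 = -3p^2 + 2pq + 4q + 5, LT = p^2.
f_4 = -2p^2 - 2pq - 6p + 1/2q - 3/2, LT = p^2.

S(f_1,f_2): lcm = pq. S = -1/2p - 2/3q^2 - 7/6q - 1.
  reduce S modulo (f_1, f_2, f_3, f_4):
  remainder -2/3q^2 - 5/6q - 1/6 ≠ 0; add k_5 = -2/3q^2 - 5/6q - 1/6 to the basis.

S(f_1,f_3): lcm = p^2q. S = -1/2p^2 + 2/3pq^2 + 1/2pq - p + 4/3q^2 + 5/3q.
  reduce S modulo (f_1, f_2, f_3, f_4, k_5):
  remainder 2/9q + 2/9 ≠ 0; add k_6 = 2/9q + 2/9 to the basis.

The other S-polynomials (S(f_1,f_4), S(f_2,f_3), S(f_2,f_4), S(f_3,f_4), S(f_1,k_5), S(f_2,k_5), S(f_3,k_5), S(f_4,k_5), S(f_1,k_6), S(f_2,k_6), S(f_3,k_6), S(f_4,k_6), S(k_5,k_6)) all reduce to 0 modulo the current basis, so we have a Gröbner basis.
Inter-reduce: drop elements whose leading term is divisible by another's, tail-reduce, and make monic.
Reduced Gröbner basis: {p + 1, q + 1}.
Label its elements g_1 = p + 1, g_2 = q + 1.

Reduce h = -10p - 1/5q - 31/5 modulo G:
  leading term p: subtract (-10)·g_1 from -10p - 1/5q - 31/5 → -1/5q + 19/5
  leading term q: subtract (-1/5)·g_2 from -1/5q + 19/5 → 4
  leading term 1: no divisor's leading term divides it; move 4 to the remainder.
  normal form = 4.
The normal form is nonzero, so h ∉ I. Since h minus its normal form lies in I, I + (h) = I + (r) where r = 4; decide whether this ideal is the whole ring.
Here r = 4 is a nonzero constant, hence a unit: 1 ∈ I + (h), the Gröbner basis of I + (h) is {1}, and the enlarged system has no common solution — adjoining h is inconsistent.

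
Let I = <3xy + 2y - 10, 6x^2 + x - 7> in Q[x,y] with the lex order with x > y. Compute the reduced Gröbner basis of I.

G = {x - 1/4y - 1/2, y^2 + 14/3y - 40/3}

f_1 = 3xy + 2y - 10, LT = xy.
f_2 = 6x^2 + x - 7, LT = x^2.

S(f_1,f_2): lcm = x^2y. S = 1/2xy - 10/3x + 7/6y.
  leading term xy: subtract (1/6)·f_1 from 1/2xy - 10/3x + 7/6y → -10/3x + 5/6y + 5/3
  leading term x: no divisor's leading term divides it; move -10/3x to the remainder.
  leading term y: no divisor's leading term divides it; move 5/6y to the remainder.
  leading term 1: no divisor's leading term divides it; move 5/3 to the remainder.
  remainder -10/3x + 5/6y + 5/3 ≠ 0; add g_3 = -10/3x + 5/6y + 5/3 to the basis.

S(f_1,g_3): lcm = xy. S = 1/4y^2 + 7/6y - 10/3.
  leading term y^2: no divisor's leading term divides it; move 1/4y^2 to the remainder.
  leading term y: no divisor's leading term divides it; move 7/6y to the remainder.
  leading term 1: no divisor's leading term divides it; move -10/3 to the remainder.
  remainder 1/4y^2 + 7/6y - 10/3 ≠ 0; add g_4 = 1/4y^2 + 7/6y - 10/3 to the basis.

S(f_2,g_3): lcm = x^2. S = 1/4xy + 2/3x - 7/6.
  leading term xy: subtract (1/12)·f_1 from 1/4xy + 2/3x - 7/6 → 2/3x - 1/6y - 1/3
  leading term x: subtract (-1/5)·g_3 from 2/3x - 1/6y - 1/3 → 0
  remainder 0.

S(f_1,g_4): lcm = xy^2. S = -14/3xy + 40/3x + 2/3y^2 - 10/3y.
  leading term xy: subtract (-14/9)·f_1 from -14/3xy + 40/3x + 2/3y^2 - 10/3y → 40/3x + 2/3y^2 - 2/9y - 140/9
  leading term x: subtract (-4)·g_3 from 40/3x + 2/3y^2 - 2/9y - 140/9 → 2/3y^2 + 28/9y - 80/9
  leading term y^2: subtract (8/3)·g_4 from 2/3y^2 + 28/9y - 80/9 → 0
  remainder 0.

S(f_2,g_4): leading monomials are coprime, so the S-polynomial reduces to 0 (Buchberger's first criterion).
S(g_3,g_4): leading monomials are coprime, so the S-polynomial reduces to 0 (Buchberger's first criterion).
Every S-polynomial of the final basis reduces to 0, so we have a Gröbner basis.
Inter-reduce: drop elements whose leading term is divisible by another's, tail-reduce, and make monic.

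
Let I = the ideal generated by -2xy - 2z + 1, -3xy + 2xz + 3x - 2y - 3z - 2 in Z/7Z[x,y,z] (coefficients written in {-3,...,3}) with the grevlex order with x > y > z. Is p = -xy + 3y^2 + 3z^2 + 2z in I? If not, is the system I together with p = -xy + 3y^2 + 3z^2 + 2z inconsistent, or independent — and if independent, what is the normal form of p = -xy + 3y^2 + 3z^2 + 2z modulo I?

-xy + 3y^2 + 3z^2 + 2z lies in I (it reduces to 0).

First compute the reduced Gröbner basis of I by Buchberger's algorithm.
f_1 = -2xy - 2z + 1, LT = xy.
f_2 = -3xy + 2xz + 3x - 2y - 3z - 2, LT = xy.

S(f_1,f_2): lcm = xy. S = 3xz + x - 3y.
  reduce S modulo (f_1, f_2):
  remainder 3xz + x - 3y ≠ 0; add h_3 = 3xz + x - 3y to the basis.

S(f_1,h_3): lcm = xyz. S = 2xy + y^2 + z^2 + 3z.
  reduce S modulo (f_1, f_2, h_3):
  remainder y^2 + z^2 + z + 1 ≠ 0; add h_4 = y^2 + z^2 + z + 1 to the basis.

The other S-polynomials (S(f_2,h_3), S(f_1,h_4), S(f_2,h_4), S(h_3,h_4)) all reduce to 0 modulo the current basis, so we have a Gröbner basis.
Inter-reduce: drop elements whose leading term is divisible by another's, tail-reduce, and make monic.
Reduced Gröbner basis: {xy + z + 3, y^2 + z^2 + z + 1, xz - 2x - y}.
Label its elements g_1 = xy + z + 3, g_2 = y^2 + z^2 + z + 1, g_3 = xz - 2x - y.

Reduce p = -xy + 3y^2 + 3z^2 + 2z modulo G:
  leading term xy: subtract (-1)·g_1 from -xy + 3y^2 + 3z^2 + 2z → 3y^2 + 3z^2 + 3z + 3
  leading term y^2: subtract (3)·g_2 from 3y^2 + 3z^2 + 3z + 3 → 0
  normal form = 0.
Since the normal form is 0, p ∈ I.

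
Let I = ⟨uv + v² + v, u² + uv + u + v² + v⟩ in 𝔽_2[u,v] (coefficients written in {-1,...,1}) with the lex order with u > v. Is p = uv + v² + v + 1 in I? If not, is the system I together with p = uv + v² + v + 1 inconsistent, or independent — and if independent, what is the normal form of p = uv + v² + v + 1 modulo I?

Adjoining uv + v² + v + 1 makes the ideal the whole ring: the system is inconsistent.

First compute the reduced Gröbner basis of I by Buchberger's algorithm.
f_1 = uv + v² + v, LT = uv.
f_2 = u² + uv + u + v² + v, LT = u².

S(f_1,f_2): lcm = u²v. S = v³ + v².
  leading term v³: no divisor's leading term divides it; move v³ to the remainder.
  leading term v²: no divisor's leading term divides it; move v² to the remainder.
  remainder v³ + v² ≠ 0; add h_3 = v³ + v² to the basis.

The other S-polynomials (S(f_1,h_3), S(f_2,h_3)) all reduce to 0 modulo the current basis, so we have a Gröbner basis.
Inter-reduce: drop elements whose leading term is divisible by another's, tail-reduce, and make monic.
Reduced Gröbner basis: {u² + u, uv + v² + v, v³ + v²}.
Label its elements g_1 = u² + u, g_2 = uv + v² + v, g_3 = v³ + v².

Reduce p = uv + v² + v + 1 modulo G:
  leading term uv: subtract (1)·g_2 from uv + v² + v + 1 → 1
  leading term 1: no divisor's leading term divides it; move 1 to the remainder.
  normal form = 1.
The normal form is nonzero, so p ∉ I. Since p minus its normal form lies in I, I + (p) = I + (r) where r = 1; decide whether this ideal is the whole ring.
Here r = 1 is a nonzero constant, hence a unit: 1 ∈ I + (p), the Gröbner basis of I + (p) is {1}, and the enlarged system has no common solution — adjoining p is inconsistent.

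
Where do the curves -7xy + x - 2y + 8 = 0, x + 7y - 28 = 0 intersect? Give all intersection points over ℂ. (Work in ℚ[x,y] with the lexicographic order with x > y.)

{(187/7, 9/49), (0, 4)}

Compute a lex Gröbner basis by Buchberger's algorithm.
f_1 = -7xy + x - 2y + 8, LT = xy.
f_2 = x + 7y - 28, LT = x.

S(f_1,f_2): lcm = xy. S = -1/7x - 7y² + 198/7y - 8/7.
  reduce S modulo (f_1, f_2):
  remainder -7y² + 205/7y - 36/7 ≠ 0; add h_3 = -7y² + 205/7y - 36/7 to the basis.

The other S-polynomials (S(f_1,h_3), S(f_2,h_3)) all reduce to 0 modulo the current basis, so we have a Gröbner basis.
Inter-reduce: drop elements whose leading term is divisible by another's, tail-reduce, and make monic.
Reduced Gröbner basis: {x + 7y - 28, y² - 205/49y + 36/49}.

Since the basis is lex-ordered, y² - 205/49y + 36/49 is univariate in y. Its roots are {9/49, 4}. Back-substituting each root into the other basis elements fixes the other coordinates.
  y = 9/49: the earlier basis element becomes x - 187/7 = 0, giving x = 187/7 — point (187/7, 9/49).
  y = 4: the earlier basis element becomes x = 0, giving x = 0 — point (0, 4).
This is the nonlinear analogue of row-reducing a linear system.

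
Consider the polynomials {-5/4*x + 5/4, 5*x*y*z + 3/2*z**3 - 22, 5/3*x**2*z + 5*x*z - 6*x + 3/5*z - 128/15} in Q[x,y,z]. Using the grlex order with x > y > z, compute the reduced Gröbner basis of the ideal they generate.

G = {x - 1, y - 1, z - 2}

f_1 = -5/4*x + 5/4, LT = x.
f_2 = 5*x*y*z + 3/2*z**3 - 22, LT = x*y*z.
f_3 = 5/3*x**2*z + 5*x*z - 6*x + 3/5*z - 128/15, LT = x**2*z.

S(f_1,f_2): lcm = x*y*z. S = -3/10*z**3 - y*z + 22/5.
  reduce S modulo (f_1, f_2, f_3):
  remainder -3/10*z**3 - y*z + 22/5 ≠ 0; add g_4 = -3/10*z**3 - y*z + 22/5 to the basis.

S(f_1,f_3): lcm = x**2*z. S = -4*x*z + 18/5*x - 9/25*z + 128/25.
  reduce S modulo (f_1, f_2, f_3, g_4):
  remainder -109/25*z + 218/25 ≠ 0; add g_5 = -109/25*z + 218/25 to the basis.

S(f_3,g_4): lcm = x**2*z**3. S = -10/3*x**2*y*z + 3*x*z**3 - 18/5*x*z**2 + 9/25*z**3 + 44/3*x**2 - 128/25*z**2.
  reduce S modulo (f_1, f_2, f_3, g_4, g_5):
  remainder -436/15*y + 436/15 ≠ 0; add g_6 = -436/15*y + 436/15 to the basis.

The other S-polynomials (S(f_2,f_3), S(f_1,g_4), S(f_2,g_4), S(f_1,g_5), S(f_2,g_5), S(f_3,g_5), S(g_4,g_5), S(f_1,g_6), S(f_2,g_6), S(f_3,g_6), S(g_4,g_6), S(g_5,g_6)) all reduce to 0 modulo the current basis, so we have a Gröbner basis.
Inter-reduce: drop elements whose leading term is divisible by another's, tail-reduce, and make monic.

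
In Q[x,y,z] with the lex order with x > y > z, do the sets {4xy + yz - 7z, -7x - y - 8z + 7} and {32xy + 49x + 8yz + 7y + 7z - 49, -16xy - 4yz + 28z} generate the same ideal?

No, the ideals differ.

Since reduced Gröbner bases are canonical representatives of ideals under a given ordering, it suffices to compute and compare them.
Buchberger on the first generating set:
f_1 = 4xy + yz - 7z, LT = xy.
f_2 = -7x - y - 8z + 7, LT = x.

S(f_1,f_2): lcm = xy. S = -1/7y^2 - 25/28yz + y - 7/4z.
  leading term y^2: no divisor's leading term divides it; move -1/7y^2 to the remainder.
  leading term yz: no divisor's leading term divides it; move -25/28yz to the remainder.
  leading term y: no divisor's leading term divides it; move y to the remainder.
  leading term z: no divisor's leading term divides it; move -7/4z to the remainder.
  remainder -1/7y^2 - 25/28yz + y - 7/4z ≠ 0; add g_3 = -1/7y^2 - 25/28yz + y - 7/4z to the basis.

The other S-polynomials (S(f_1,g_3), S(f_2,g_3)) all reduce to 0 modulo the current basis, so we have a Gröbner basis.
Inter-reduce: drop elements whose leading term is divisible by another's, tail-reduce, and make monic.
Reduced Gröbner basis: {x + 1/7y + 8/7z - 1, y^2 + 25/4yz - 7y + 49/4z}.

Buchberger on the second generating set:
h_1 = 32xy + 49x + 8yz + 7y + 7z - 49, LT = xy.
h_2 = -16xy - 4yz + 28z, LT = xy.

S(h_1,h_2): lcm = xy. S = 49/32x + 7/32y + 63/32z - 49/32.
  leading term x: no divisor's leading term divides it; move 49/32x to the remainder.
  leading term y: no divisor's leading term divides it; move 7/32y to the remainder.
  leading term z: no divisor's leading term divides it; move 63/32z to the remainder.
  leading term 1: no divisor's leading term divides it; move -49/32 to the remainder.
  remainder 49/32x + 7/32y + 63/32z - 49/32 ≠ 0; add k_3 = 49/32x + 7/32y + 63/32z - 49/32 to the basis.

S(h_1,k_3): lcm = xy. S = 49/32x - 1/7y^2 - 29/28yz + 39/32y + 7/32z - 49/32.
  leading term x: subtract (1)·k_3 from 49/32x - 1/7y^2 - 29/28yz + 39/32y + 7/32z - 49/32 → -1/7y^2 - 29/28yz + y - 7/4z
  leading term y^2: no divisor's leading term divides it; move -1/7y^2 to the remainder.
  leading term yz: no divisor's leading term divides it; move -29/28yz to the remainder.
  leading term y: no divisor's leading term divides it; move y to the remainder.
  leading term z: no divisor's leading term divides it; move -7/4z to the remainder.
  remainder -1/7y^2 - 29/28yz + y - 7/4z ≠ 0; add k_4 = -1/7y^2 - 29/28yz + y - 7/4z to the basis.

The other S-polynomials (S(h_2,k_3), S(h_1,k_4), S(h_2,k_4), S(k_3,k_4)) all reduce to 0 modulo the current basis, so we have a Gröbner basis.
Inter-reduce: drop elements whose leading term is divisible by another's, tail-reduce, and make monic.
Reduced Gröbner basis: {x + 1/7y + 9/7z - 1, y^2 + 29/4yz - 7y + 49/4z}.

Since the reduced bases disagree, the two ideals are not the same.
The choice of monomial ordering does not affect the verdict — as long as both bases are computed under the same ordering, their equality decides ideal equality.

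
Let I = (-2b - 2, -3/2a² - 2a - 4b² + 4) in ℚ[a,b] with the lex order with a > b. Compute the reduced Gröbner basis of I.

G = {a² + 4/3a, b + 1}

f_1 = -2b - 2, LT = b.
f_2 = -3/2a² - 2a - 4b² + 4, LT = a².

The S-polynomials (S(f_1,f_2)) all reduce to 0 modulo the current basis, so we have a Gröbner basis.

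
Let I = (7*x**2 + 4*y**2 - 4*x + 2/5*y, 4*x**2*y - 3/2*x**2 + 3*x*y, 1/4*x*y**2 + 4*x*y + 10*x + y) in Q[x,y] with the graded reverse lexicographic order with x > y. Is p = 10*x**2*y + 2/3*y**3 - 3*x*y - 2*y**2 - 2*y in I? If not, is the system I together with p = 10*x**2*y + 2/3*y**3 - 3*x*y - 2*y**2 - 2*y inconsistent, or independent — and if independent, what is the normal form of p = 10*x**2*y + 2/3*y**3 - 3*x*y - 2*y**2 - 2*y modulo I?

First compute the reduced Gröbner basis of I by Buchberger's algorithm.
f_1 = 7*x**2 + 4*y**2 - 4*x + 2/5*y, LT = x**2.
f_2 = 4*x**2*y - 3/2*x**2 + 3*x*y, LT = x**2*y.
f_3 = 1/4*x*y**2 + 4*x*y + 10*x + y, LT = x*y**2.

S(f_1,f_2): lcm = x**2*y. S = 4/7*y**3 + 3/8*x**2 - 37/28*x*y + 2/35*y**2.
  reduce S modulo (f_1, f_2, f_3):
  remainder 4/7*y**3 - 37/28*x*y - 11/70*y**2 + 3/14*x - 3/140*y ≠ 0; add h_4 = 4/7*y**3 - 37/28*x*y - 11/70*y**2 + 3/14*x - 3/140*y to the basis.

S(f_1,f_3): lcm = x**2*y**2. S = 4/7*y**4 - 16*x**2*y - 4/7*x*y**2 + 2/35*y**3 - 40*x**2 - 4*x*y.
  reduce S modulo (f_1, f_2, f_3, h_4):
  remainder -119/32*x*y + 2953/112*y**2 - 6313/112*x - 407/1120*y ≠ 0; add h_5 = -119/32*x*y + 2953/112*y**2 - 6313/112*x - 407/1120*y to the basis.

S(f_2,h_4): lcm = x**2*y**3. S = 37/16*x**3*y - 1/10*x**2*y**2 + 3/4*x*y**3 - 3/8*x**3 + 3/80*x**2*y.
  reduce S modulo (f_1, f_2, f_3, h_4, h_5):
  remainder -7477751/8330*y**2 + 12926551/8330*x - 2067031/83300*y ≠ 0; add h_6 = -7477751/8330*y**2 + 12926551/8330*x - 2067031/83300*y to the basis.

S(f_1,h_5): lcm = x**2*y. S = 5906/833*x*y**2 + 4/7*y**3 - 12626/833*x**2 - 2787/4165*x*y + 2/35*y**2.
  reduce S modulo (f_1, f_2, f_3, h_4, h_5, h_6):
  remainder 2182679129472/43602766081*x + 235827134848/43602766081*y ≠ 0; add h_7 = 2182679129472/43602766081*x + 235827134848/43602766081*y to the basis.

S(f_3,h_5): lcm = x*y**2. S = 5906/833*y**3 + 702/833*x*y - 407/4165*y**2 + 40*x + 4*y.
  reduce S modulo (f_1, f_2, f_3, h_4, h_5, h_6, h_7):
  remainder 1768502125232/10146047515905*y ≠ 0; add h_8 = 1768502125232/10146047515905*y to the basis.

The other S-polynomials (S(f_2,f_3), S(f_1,h_4), S(f_3,h_4), S(f_2,h_5), S(h_4,h_5), S(f_1,h_6), S(f_2,h_6), S(f_3,h_6), S(h_4,h_6), S(h_5,h_6), S(f_1,h_7), S(f_2,h_7), S(f_3,h_7), S(h_4,h_7), S(h_5,h_7), S(h_6,h_7), S(f_1,h_8), S(f_2,h_8), S(f_3,h_8), S(h_4,h_8), S(h_5,h_8), S(h_6,h_8), S(h_7,h_8)) all reduce to 0 modulo the current basis, so we have a Gröbner basis.
Inter-reduce: drop elements whose leading term is divisible by another's, tail-reduce, and make monic.
Reduced Gröbner basis: {x, y}.
Label its elements g_1 = x, g_2 = y.

Reduce p = 10*x**2*y + 2/3*y**3 - 3*x*y - 2*y**2 - 2*y modulo G:
  leading term x**2*y: subtract (10*x*y)·g_1 from 10*x**2*y + 2/3*y**3 - 3*x*y - 2*y**2 - 2*y → 2/3*y**3 - 3*x*y - 2*y**2 - 2*y
  leading term y**3: subtract (2/3*y**2)·g_2 from 2/3*y**3 - 3*x*y - 2*y**2 - 2*y → -3*x*y - 2*y**2 - 2*y
  leading term x*y: subtract (-3*y)·g_1 from -3*x*y - 2*y**2 - 2*y → -2*y**2 - 2*y
  leading term y**2: subtract (-2*y)·g_2 from -2*y**2 - 2*y → -2*y
  leading term y: subtract (-2)·g_2 from -2*y → 0
  normal form = 0.
Since the normal form is 0, p ∈ I.

10*x**2*y + 2/3*y**3 - 3*x*y - 2*y**2 - 2*y lies in I (it reduces to 0).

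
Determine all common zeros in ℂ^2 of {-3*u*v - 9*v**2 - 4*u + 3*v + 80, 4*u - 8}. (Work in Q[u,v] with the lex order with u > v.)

{(2, -3), (2, 8/3)}

Compute a lex Gröbner basis by Buchberger's algorithm.
f_1 = -3*u*v - 4*u - 9*v**2 + 3*v + 80, LT = u*v.
f_2 = 4*u - 8, LT = u.

S(f_1,f_2): lcm = u*v. S = 4/3*u + 3*v**2 + v - 80/3.
  reduce S modulo (f_1, f_2):
  remainder 3*v**2 + v - 24 ≠ 0; add h_3 = 3*v**2 + v - 24 to the basis.

The other S-polynomials (S(f_1,h_3), S(f_2,h_3)) all reduce to 0 modulo the current basis, so we have a Gröbner basis.
Inter-reduce: drop elements whose leading term is divisible by another's, tail-reduce, and make monic.
Reduced Gröbner basis: {u - 2, v**2 + 1/3*v - 8}.

Elimination: the polynomial v**2 + 1/3*v - 8 lies in the elimination ideal for v, so v ∈ {-3, 8/3}. For each such v, the remaining basis elements (now univariate) give the rest of the solution.
  v = -3: the earlier basis element becomes u - 2 = 0, giving u = 2 — point (2, -3).
  v = 8/3: the earlier basis element becomes u - 2 = 0, giving u = 2 — point (2, 8/3).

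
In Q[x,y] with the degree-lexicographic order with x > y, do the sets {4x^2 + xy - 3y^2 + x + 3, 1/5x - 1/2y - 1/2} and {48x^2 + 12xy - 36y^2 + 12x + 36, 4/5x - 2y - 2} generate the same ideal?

Yes, the ideals are equal.

Equality of ideals is decidable: compute both reduced Gröbner bases (unique for the ordering) and check whether they agree.
Buchberger on the first generating set:
f_1 = 4x^2 + xy - 3y^2 + x + 3, LT = x^2.
f_2 = 1/5x - 1/2y - 1/2, LT = x.

S(f_1,f_2): lcm = x^2. S = 11/4xy - 3/4y^2 + 11/4x + 3/4.
  leading term xy: subtract (55/4y)·f_2 from 11/4xy - 3/4y^2 + 11/4x + 3/4 → 49/8y^2 + 11/4x + 55/8y + 3/4
  leading term y^2: no divisor's leading term divides it; move 49/8y^2 to the remainder.
  leading term x: subtract (55/4)·f_2 from 11/4x + 55/8y + 3/4 → 55/4y + 61/8
  leading term y: no divisor's leading term divides it; move 55/4y to the remainder.
  leading term 1: no divisor's leading term divides it; move 61/8 to the remainder.
  remainder 49/8y^2 + 55/4y + 61/8 ≠ 0; add g_3 = 49/8y^2 + 55/4y + 61/8 to the basis.

S(f_1,g_3): leading monomials are coprime, so the S-polynomial reduces to 0 (Buchberger's first criterion).
S(f_2,g_3): leading monomials are coprime, so the S-polynomial reduces to 0 (Buchberger's first criterion).
Every S-polynomial of the final basis reduces to 0, so we have a Gröbner basis.
Inter-reduce: drop elements whose leading term is divisible by another's, tail-reduce, and make monic.
Reduced Gröbner basis: {y^2 + 110/49y + 61/49, x - 5/2y - 5/2}.

Buchberger on the second generating set:
h_1 = 48x^2 + 12xy - 36y^2 + 12x + 36, LT = x^2.
h_2 = 4/5x - 2y - 2, LT = x.

S(h_1,h_2): lcm = x^2. S = 11/4xy - 3/4y^2 + 11/4x + 3/4.
  leading term xy: subtract (55/16y)·h_2 from 11/4xy - 3/4y^2 + 11/4x + 3/4 → 49/8y^2 + 11/4x + 55/8y + 3/4
  leading term y^2: no divisor's leading term divides it; move 49/8y^2 to the remainder.
  leading term x: subtract (55/16)·h_2 from 11/4x + 55/8y + 3/4 → 55/4y + 61/8
  leading term y: no divisor's leading term divides it; move 55/4y to the remainder.
  leading term 1: no divisor's leading term divides it; move 61/8 to the remainder.
  remainder 49/8y^2 + 55/4y + 61/8 ≠ 0; add k_3 = 49/8y^2 + 55/4y + 61/8 to the basis.

S(h_1,k_3): leading monomials are coprime, so the S-polynomial reduces to 0 (Buchberger's first criterion).
S(h_2,k_3): leading monomials are coprime, so the S-polynomial reduces to 0 (Buchberger's first criterion).
Every S-polynomial of the final basis reduces to 0, so we have a Gröbner basis.
Inter-reduce: drop elements whose leading term is divisible by another's, tail-reduce, and make monic.
Reduced Gröbner basis: {y^2 + 110/49y + 61/49, x - 5/2y - 5/2}.

These coincide, so the ideals are equal.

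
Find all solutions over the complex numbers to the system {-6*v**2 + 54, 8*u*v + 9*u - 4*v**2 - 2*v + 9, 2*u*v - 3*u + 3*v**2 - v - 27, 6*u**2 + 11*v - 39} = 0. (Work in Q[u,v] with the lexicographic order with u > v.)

Compute a lex Gröbner basis by Buchberger's algorithm.
f_1 = -6*v**2 + 54, LT = v**2.
f_2 = 8*u*v + 9*u - 4*v**2 - 2*v + 9, LT = u*v.
f_3 = 2*u*v - 3*u + 3*v**2 - v - 27, LT = u*v.
f_4 = 6*u**2 + 11*v - 39, LT = u**2.

S(f_1,f_2): lcm = u*v**2. S = -9/8*u*v - 9*u + 1/2*v**3 + 1/4*v**2 - 9/8*v.
  leading term u*v: subtract (-9/64)·f_2 from -9/8*u*v - 9*u + 1/2*v**3 + 1/4*v**2 - 9/8*v → -495/64*u + 1/2*v**3 - 5/16*v**2 - 45/32*v + 81/64
  leading term u: no divisor's leading term divides it; move -495/64*u to the remainder.
  leading term v**3: subtract (-1/12*v)·f_1 from 1/2*v**3 - 5/16*v**2 - 45/32*v + 81/64 → -5/16*v**2 + 99/32*v + 81/64
  leading term v**2: subtract (5/96)·f_1 from -5/16*v**2 + 99/32*v + 81/64 → 99/32*v - 99/64
  leading term v: no divisor's leading term divides it; move 99/32*v to the remainder.
  leading term 1: no divisor's leading term divides it; move -99/64 to the remainder.
  remainder -495/64*u + 99/32*v - 99/64 ≠ 0; add h_5 = -495/64*u + 99/32*v - 99/64 to the basis.

S(f_1,f_3): lcm = u*v**2. S = 3/2*u*v - 9*u - 3/2*v**3 + 1/2*v**2 + 27/2*v.
  leading term u*v: subtract (3/16)·f_2 from 3/2*u*v - 9*u - 3/2*v**3 + 1/2*v**2 + 27/2*v → -171/16*u - 3/2*v**3 + 5/4*v**2 + 111/8*v - 27/16
  leading term u: subtract (76/55)·h_5 from -171/16*u - 3/2*v**3 + 5/4*v**2 + 111/8*v - 27/16 → -3/2*v**3 + 5/4*v**2 + 48/5*v + 9/20
  leading term v**3: subtract (1/4*v)·f_1 from -3/2*v**3 + 5/4*v**2 + 48/5*v + 9/20 → 5/4*v**2 - 39/10*v + 9/20
  leading term v**2: subtract (-5/24)·f_1 from 5/4*v**2 - 39/10*v + 9/20 → -39/10*v + 117/10
  leading term v: no divisor's leading term divides it; move -39/10*v to the remainder.
  leading term 1: no divisor's leading term divides it; move 117/10 to the remainder.
  remainder -39/10*v + 117/10 ≠ 0; add h_6 = -39/10*v + 117/10 to the basis.

The other S-polynomials (S(f_1,f_4), S(f_2,f_3), S(f_2,f_4), S(f_3,f_4), S(f_1,h_5), S(f_2,h_5), S(f_3,h_5), S(f_4,h_5), S(f_1,h_6), S(f_2,h_6), S(f_3,h_6), S(f_4,h_6), S(h_5,h_6)) all reduce to 0 modulo the current basis, so we have a Gröbner basis.
Inter-reduce: drop elements whose leading term is divisible by another's, tail-reduce, and make monic.
Reduced Gröbner basis: {u - 1, v - 3}.

From the last basis element, v - 3 = 0, so v takes values in {3}. Each choice, substituted upward through the basis, yields the corresponding point(s) of the solution set.
  v = 3: the earlier basis element becomes u - 1 = 0, giving u = 1 — point (1, 3).
Substituting each solution back into the original system confirms all equations vanish.

{(1, 3)}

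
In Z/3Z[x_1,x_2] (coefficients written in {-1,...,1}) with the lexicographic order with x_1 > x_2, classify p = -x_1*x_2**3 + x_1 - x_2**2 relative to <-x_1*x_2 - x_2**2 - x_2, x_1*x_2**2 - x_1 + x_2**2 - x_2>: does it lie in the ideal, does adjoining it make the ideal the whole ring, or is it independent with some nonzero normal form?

First compute the reduced Gröbner basis of I by Buchberger's algorithm.
f_1 = -x_1*x_2 - x_2**2 - x_2, LT = x_1*x_2.
f_2 = x_1*x_2**2 - x_1 + x_2**2 - x_2, LT = x_1*x_2**2.

S(f_1,f_2): lcm = x_1*x_2**2. S = x_1 + x_2**3 + x_2.
  leading term x_1: no divisor's leading term divides it; move x_1 to the remainder.
  leading term x_2**3: no divisor's leading term divides it; move x_2**3 to the remainder.
  leading term x_2: no divisor's leading term divides it; move x_2 to the remainder.
  remainder x_1 + x_2**3 + x_2 ≠ 0; add h_3 = x_1 + x_2**3 + x_2 to the basis.

S(f_1,h_3): lcm = x_1*x_2. S = -x_2**4 + x_2.
  leading term x_2**4: no divisor's leading term divides it; move -x_2**4 to the remainder.
  leading term x_2: no divisor's leading term divides it; move x_2 to the remainder.
  remainder -x_2**4 + x_2 ≠ 0; add h_4 = -x_2**4 + x_2 to the basis.

The other S-polynomials (S(f_2,h_3), S(f_1,h_4), S(f_2,h_4), S(h_3,h_4)) all reduce to 0 modulo the current basis, so we have a Gröbner basis.
Inter-reduce: drop elements whose leading term is divisible by another's, tail-reduce, and make monic.
Reduced Gröbner basis: {x_1 + x_2**3 + x_2, x_2**4 - x_2}.
Label its elements g_1 = x_1 + x_2**3 + x_2, g_2 = x_2**4 - x_2.

Reduce p = -x_1*x_2**3 + x_1 - x_2**2 modulo G:
  leading term x_1*x_2**3: subtract (-x_2**3)·g_1 from -x_1*x_2**3 + x_1 - x_2**2 → x_1 + x_2**6 + x_2**4 - x_2**2
  leading term x_1: subtract (1)·g_1 from x_1 + x_2**6 + x_2**4 - x_2**2 → x_2**6 + x_2**4 - x_2**3 - x_2**2 - x_2
  leading term x_2**6: subtract (x_2**2)·g_2 from x_2**6 + x_2**4 - x_2**3 - x_2**2 - x_2 → x_2**4 - x_2**2 - x_2
  leading term x_2**4: subtract (1)·g_2 from x_2**4 - x_2**2 - x_2 → -x_2**2
  leading term x_2**2: no divisor's leading term divides it; move -x_2**2 to the remainder.
  normal form = -x_2**2.
The normal form is nonzero, so p ∉ I. Since p minus its normal form lies in I, I + (p) = I + (r) where r = -x_2**2; decide whether this ideal is the whole ring.
Run Buchberger on G together with r (pairs among the g_i already reduce to 0 since G is a Gröbner basis):
g_1 = x_1 + x_2**3 + x_2, LT = x_1.
g_2 = x_2**4 - x_2, LT = x_2**4.
r = -x_2**2, LT = x_2**2.

S(g_2,r): lcm = x_2**4. S = -x_2.
  leading term x_2: no divisor's leading term divides it; move -x_2 to the remainder.
  remainder -x_2 ≠ 0; add m_4 = -x_2 to the basis.

The other S-polynomials (S(g_1,g_2), S(g_1,r), S(g_1,m_4), S(g_2,m_4), S(r,m_4)) all reduce to 0 modulo the current basis, so we have a Gröbner basis.
Inter-reduce: drop elements whose leading term is divisible by another's, tail-reduce, and make monic.
Reduced Gröbner basis: {x_1, x_2}.
The reduced Gröbner basis of I + (p) is {x_1, x_2} ≠ {1}, a proper ideal, so the enlarged system stays consistent: p is independent of I, with normal form -x_2**2.

Ideal membership is decidable via reduction modulo a Gröbner basis.

-x_1*x_2**3 + x_1 - x_2**2 is independent of I; its normal form modulo I is -x_2**2.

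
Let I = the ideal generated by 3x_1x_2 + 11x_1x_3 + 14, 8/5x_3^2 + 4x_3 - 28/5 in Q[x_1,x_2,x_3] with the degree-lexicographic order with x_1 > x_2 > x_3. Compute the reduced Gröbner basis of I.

f_1 = 3x_1x_2 + 11x_1x_3 + 14, LT = x_1x_2.
f_2 = 8/5x_3^2 + 4x_3 - 28/5, LT = x_3^2.

S(f_1,f_2): leading monomials are coprime, so the S-polynomial reduces to 0 (Buchberger's first criterion).
Every S-polynomial of the final basis reduces to 0, so we have a Gröbner basis.

G = {x_1x_2 + 11/3x_1x_3 + 14/3, x_3^2 + 5/2x_3 - 7/2}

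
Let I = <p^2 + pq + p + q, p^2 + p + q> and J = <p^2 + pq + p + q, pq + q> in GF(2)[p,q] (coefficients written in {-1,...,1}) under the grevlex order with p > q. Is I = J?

Since reduced Gröbner bases are canonical representatives of ideals under a given ordering, it suffices to compute and compare them.
Buchberger on the first generating set:
f_1 = p^2 + pq + p + q, LT = p^2.
f_2 = p^2 + p + q, LT = p^2.

S(f_1,f_2): lcm = p^2. S = pq.
  leading term pq: no divisor's leading term divides it; move pq to the remainder.
  remainder pq ≠ 0; add g_3 = pq to the basis.

S(f_1,g_3): lcm = p^2q. S = pq^2 + pq + q^2.
  leading term pq^2: subtract (q)·g_3 from pq^2 + pq + q^2 → pq + q^2
  leading term pq: subtract (1)·g_3 from pq + q^2 → q^2
  leading term q^2: no divisor's leading term divides it; move q^2 to the remainder.
  remainder q^2 ≠ 0; add g_4 = q^2 to the basis.

S(f_2,g_3): lcm = p^2q. S = pq + q^2.
  leading term pq: subtract (1)·g_3 from pq + q^2 → q^2
  leading term q^2: subtract (1)·g_4 from q^2 → 0
  remainder 0.

S(f_1,g_4): leading monomials are coprime, so the S-polynomial reduces to 0 (Buchberger's first criterion).
S(f_2,g_4): leading monomials are coprime, so the S-polynomial reduces to 0 (Buchberger's first criterion).
S(g_3,g_4): lcm = pq^2. S = 0.
  remainder 0.

Every S-polynomial of the final basis reduces to 0, so we have a Gröbner basis.
Inter-reduce: drop elements whose leading term is divisible by another's, tail-reduce, and make monic.
Reduced Gröbner basis: {p^2 + p + q, pq, q^2}.

Buchberger on the second generating set:
h_1 = p^2 + pq + p + q, LT = p^2.
h_2 = pq + q, LT = pq.

S(h_1,h_2): lcm = p^2q. S = pq^2 + q^2.
  leading term pq^2: subtract (q)·h_2 from pq^2 + q^2 → 0
  remainder 0.

Every S-polynomial of the final basis reduces to 0, so we have a Gröbner basis.
Inter-reduce: drop elements whose leading term is divisible by another's, tail-reduce, and make monic.
Reduced Gröbner basis: {p^2 + p, pq + q}.

These differ, so the ideals are not equal.

No, the ideals differ.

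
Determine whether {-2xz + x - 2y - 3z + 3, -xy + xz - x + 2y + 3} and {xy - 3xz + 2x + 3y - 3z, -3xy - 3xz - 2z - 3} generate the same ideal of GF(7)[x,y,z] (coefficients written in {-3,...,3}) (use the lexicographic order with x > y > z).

Yes, the ideals are equal.

For a fixed monomial order, each ideal has a unique reduced Gröbner basis; comparing bases decides equality.
Buchberger on the first generating set:
f_1 = -2xz + x - 2y - 3z + 3, LT = xz.
f_2 = -xy + xz - x + 2y + 3, LT = xy.

S(f_1,f_2): lcm = xyz. S = 3xy + xz^2 - xz + y^2 + 2y + 3z.
  reduce S modulo (f_1, f_2):
  remainder y^2 - yz + 2y + 2z^2 - z - 3 ≠ 0; add g_3 = y^2 - yz + 2y + 2z^2 - z - 3 to the basis.

The other S-polynomials (S(f_1,g_3), S(f_2,g_3)) all reduce to 0 modulo the current basis, so we have a Gröbner basis.
Inter-reduce: drop elements whose leading term is divisible by another's, tail-reduce, and make monic.
Reduced Gröbner basis: {xy - 3x - y - 2z - 1, xz + 3x + y - 2z + 2, y^2 - yz + 2y + 2z^2 - z - 3}.

Buchberger on the second generating set:
h_1 = xy - 3xz + 2x + 3y - 3z, LT = xy.
h_2 = -3xy - 3xz - 2z - 3, LT = xy.

S(h_1,h_2): lcm = xy. S = 3xz + 2x + 3y + z - 1.
  reduce S modulo (h_1, h_2):
  remainder 3xz + 2x + 3y + z - 1 ≠ 0; add k_3 = 3xz + 2x + 3y + z - 1 to the basis.

S(h_1,k_3): lcm = xyz. S = -3xy - 3xz^2 + 2xz - y^2 - 2yz - 2y - 3z^2.
  reduce S modulo (h_1, h_2, k_3):
  remainder -y^2 + yz - 2y - 2z^2 + z + 3 ≠ 0; add k_4 = -y^2 + yz - 2y - 2z^2 + z + 3 to the basis.

The other S-polynomials (S(h_2,k_3), S(h_1,k_4), S(h_2,k_4), S(k_3,k_4)) all reduce to 0 modulo the current basis, so we have a Gröbner basis.
Inter-reduce: drop elements whose leading term is divisible by another's, tail-reduce, and make monic.
Reduced Gröbner basis: {xy - 3x - y - 2z - 1, xz + 3x + y - 2z + 2, y^2 - yz + 2y + 2z^2 - z - 3}.

The two bases agree; hence the ideals are identical.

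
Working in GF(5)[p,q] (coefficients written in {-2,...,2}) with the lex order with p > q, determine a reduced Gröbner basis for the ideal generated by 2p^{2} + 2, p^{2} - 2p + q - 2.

G = {p + 2q - 1, q^{2} - q - 2}

f_1 = 2p^{2} + 2, LT = p^{2}.
f_2 = p^{2} - 2p + q - 2, LT = p^{2}.

S(f_1,f_2): lcm = p^{2}. S = 2p - q - 2.
  leading term p: no divisor's leading term divides it; move 2p to the remainder.
  leading term q: no divisor's leading term divides it; move -q to the remainder.
  leading term 1: no divisor's leading term divides it; move -2 to the remainder.
  remainder 2p - q - 2 ≠ 0; add g_3 = 2p - q - 2 to the basis.

S(f_1,g_3): lcm = p^{2}. S = -2pq + p + 1.
  leading term pq: subtract (-q)·g_3 from -2pq + p + 1 → p - q^{2} - 2q + 1
  leading term p: subtract (-2)·g_3 from p - q^{2} - 2q + 1 → -q^{2} + q + 2
  leading term q^{2}: no divisor's leading term divides it; move -q^{2} to the remainder.
  leading term q: no divisor's leading term divides it; move q to the remainder.
  leading term 1: no divisor's leading term divides it; move 2 to the remainder.
  remainder -q^{2} + q + 2 ≠ 0; add g_4 = -q^{2} + q + 2 to the basis.

S(f_2,g_3): lcm = p^{2}. S = -2pq - p + q - 2.
  leading term pq: subtract (-q)·g_3 from -2pq - p + q - 2 → -p - q^{2} - q - 2
  leading term p: subtract (2)·g_3 from -p - q^{2} - q - 2 → -q^{2} + q + 2
  leading term q^{2}: subtract (1)·g_4 from -q^{2} + q + 2 → 0
  remainder 0.

S(f_1,g_4): leading monomials are coprime, so the S-polynomial reduces to 0 (Buchberger's first criterion).
S(f_2,g_4): leading monomials are coprime, so the S-polynomial reduces to 0 (Buchberger's first criterion).
S(g_3,g_4): leading monomials are coprime, so the S-polynomial reduces to 0 (Buchberger's first criterion).
Every S-polynomial of the final basis reduces to 0, so we have a Gröbner basis.
Inter-reduce: drop elements whose leading term is divisible by another's, tail-reduce, and make monic.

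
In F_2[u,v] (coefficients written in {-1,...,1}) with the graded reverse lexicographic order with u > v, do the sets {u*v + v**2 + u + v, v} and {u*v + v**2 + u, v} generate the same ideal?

Equality of ideals is decidable: compute both reduced Gröbner bases (unique for the ordering) and check whether they agree.
Buchberger on the first generating set:
f_1 = u*v + v**2 + u + v, LT = u*v.
f_2 = v, LT = v.

S(f_1,f_2): lcm = u*v. S = v**2 + u + v.
  leading term v**2: subtract (v)·f_2 from v**2 + u + v → u + v
  leading term u: no divisor's leading term divides it; move u to the remainder.
  leading term v: subtract (1)·f_2 from v → 0
  remainder u ≠ 0; add g_3 = u to the basis.

The other S-polynomials (S(f_1,g_3), S(f_2,g_3)) all reduce to 0 modulo the current basis, so we have a Gröbner basis.
Inter-reduce: drop elements whose leading term is divisible by another's, tail-reduce, and make monic.
Reduced Gröbner basis: {u, v}.

Buchberger on the second generating set:
h_1 = u*v + v**2 + u, LT = u*v.
h_2 = v, LT = v.

S(h_1,h_2): lcm = u*v. S = v**2 + u.
  leading term v**2: subtract (v)·h_2 from v**2 + u → u
  leading term u: no divisor's leading term divides it; move u to the remainder.
  remainder u ≠ 0; add k_3 = u to the basis.

The other S-polynomials (S(h_1,k_3), S(h_2,k_3)) all reduce to 0 modulo the current basis, so we have a Gröbner basis.
Inter-reduce: drop elements whose leading term is divisible by another's, tail-reduce, and make monic.
Reduced Gröbner basis: {u, v}.

Same reduced basis, so the two generating sets span the same ideal.

Yes, the ideals are equal.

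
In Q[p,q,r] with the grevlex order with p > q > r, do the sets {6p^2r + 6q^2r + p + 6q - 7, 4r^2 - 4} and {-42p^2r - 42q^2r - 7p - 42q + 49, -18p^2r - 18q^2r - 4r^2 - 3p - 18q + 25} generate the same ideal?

Yes, the ideals are equal.

For a fixed monomial order, each ideal has a unique reduced Gröbner basis; comparing bases decides equality.
Buchberger on the first generating set:
f_1 = 6p^2r + 6q^2r + p + 6q - 7, LT = p^2r.
f_2 = 4r^2 - 4, LT = r^2.

S(f_1,f_2): lcm = p^2r^2. S = q^2r^2 + p^2 + 1/6pr + qr - 7/6r.
  reduce S modulo (f_1, f_2):
  remainder p^2 + q^2 + 1/6pr + qr - 7/6r ≠ 0; add g_3 = p^2 + q^2 + 1/6pr + qr - 7/6r to the basis.

The other S-polynomials (S(f_1,g_3), S(f_2,g_3)) all reduce to 0 modulo the current basis, so we have a Gröbner basis.
Inter-reduce: drop elements whose leading term is divisible by another's, tail-reduce, and make monic.
Reduced Gröbner basis: {p^2 + q^2 + 1/6pr + qr - 7/6r, r^2 - 1}.

Buchberger on the second generating set:
h_1 = -42p^2r - 42q^2r - 7p - 42q + 49, LT = p^2r.
h_2 = -18p^2r - 18q^2r - 4r^2 - 3p - 18q + 25, LT = p^2r.

S(h_1,h_2): lcm = p^2r. S = -2/9r^2 + 2/9.
  reduce S modulo (h_1, h_2):
  remainder -2/9r^2 + 2/9 ≠ 0; add k_3 = -2/9r^2 + 2/9 to the basis.

S(h_1,k_3): lcm = p^2r^2. S = q^2r^2 + p^2 + 1/6pr + qr - 7/6r.
  reduce S modulo (h_1, h_2, k_3):
  remainder p^2 + q^2 + 1/6pr + qr - 7/6r ≠ 0; add k_4 = p^2 + q^2 + 1/6pr + qr - 7/6r to the basis.

The other S-polynomials (S(h_2,k_3), S(h_1,k_4), S(h_2,k_4), S(k_3,k_4)) all reduce to 0 modulo the current basis, so we have a Gröbner basis.
Inter-reduce: drop elements whose leading term is divisible by another's, tail-reduce, and make monic.
Reduced Gröbner basis: {p^2 + q^2 + 1/6pr + qr - 7/6r, r^2 - 1}.

These coincide, so the ideals are equal.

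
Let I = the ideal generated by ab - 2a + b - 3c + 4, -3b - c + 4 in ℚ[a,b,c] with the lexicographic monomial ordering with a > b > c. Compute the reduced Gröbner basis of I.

G = {ac + 2a + 10c - 16, b + ⅓c - 4/3}

The reduced Gröbner basis is the canonical form of the ideal for this ordering.

f_1 = ab - 2a + b - 3c + 4, LT = ab.
f_2 = -3b - c + 4, LT = b.

S(f_1,f_2): lcm = ab. S = -⅓ac - ⅔a + b - 3c + 4.
  leading term ac: no divisor's leading term divides it; move -⅓ac to the remainder.
  leading term a: no divisor's leading term divides it; move -⅔a to the remainder.
  leading term b: subtract (-⅓)·f_2 from b - 3c + 4 → -10/3c + 16/3
  leading term c: no divisor's leading term divides it; move -10/3c to the remainder.
  leading term 1: no divisor's leading term divides it; move 16/3 to the remainder.
  remainder -⅓ac - ⅔a - 10/3c + 16/3 ≠ 0; add g_3 = -⅓ac - ⅔a - 10/3c + 16/3 to the basis.

The other S-polynomials (S(f_1,g_3), S(f_2,g_3)) all reduce to 0 modulo the current basis, so we have a Gröbner basis.
Inter-reduce: drop elements whose leading term is divisible by another's, tail-reduce, and make monic.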